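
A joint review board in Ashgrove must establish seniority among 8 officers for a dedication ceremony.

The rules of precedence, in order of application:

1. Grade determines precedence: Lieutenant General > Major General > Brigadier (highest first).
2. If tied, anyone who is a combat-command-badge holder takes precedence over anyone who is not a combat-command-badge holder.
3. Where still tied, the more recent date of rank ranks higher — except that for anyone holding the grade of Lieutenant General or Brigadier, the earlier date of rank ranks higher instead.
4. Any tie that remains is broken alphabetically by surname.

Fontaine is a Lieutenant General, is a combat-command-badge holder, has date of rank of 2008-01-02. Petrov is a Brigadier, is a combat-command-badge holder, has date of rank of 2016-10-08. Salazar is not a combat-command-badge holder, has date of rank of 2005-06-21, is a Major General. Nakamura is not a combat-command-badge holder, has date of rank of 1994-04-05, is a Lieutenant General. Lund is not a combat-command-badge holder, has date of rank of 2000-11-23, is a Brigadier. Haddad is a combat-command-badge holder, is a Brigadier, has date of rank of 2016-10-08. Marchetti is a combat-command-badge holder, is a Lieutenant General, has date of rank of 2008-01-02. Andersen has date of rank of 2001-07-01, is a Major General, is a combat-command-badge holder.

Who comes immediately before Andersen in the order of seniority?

Nakamura

By grade: Fontaine, Marchetti and Nakamura (Lieutenant General); then Andersen and Salazar (Major General); then Haddad, Petrov and Lund (Brigadier).
Among Fontaine, Marchetti and Nakamura, a combat-command-badge holder before not a combat-command-badge holder: Fontaine and Marchetti (a combat-command-badge holder) before Nakamura (not a combat-command-badge holder).
Fontaine and Marchetti both have date of rank 2008-01-02, so the next rule applies.
Among Fontaine and Marchetti, alphabetically by surname: Fontaine before Marchetti.
Among Andersen and Salazar, a combat-command-badge holder before not a combat-command-badge holder: Andersen (a combat-command-badge holder) before Salazar (not a combat-command-badge holder).
Among Haddad, Petrov and Lund, a combat-command-badge holder before not a combat-command-badge holder: Haddad and Petrov (a combat-command-badge holder) before Lund (not a combat-command-badge holder).
Haddad and Petrov both have date of rank 2016-10-08, so the next rule applies.
Among Haddad and Petrov, alphabetically by surname: Haddad before Petrov.
Order: Fontaine, Marchetti, Nakamura, Andersen, Salazar, Haddad, Petrov, Lund.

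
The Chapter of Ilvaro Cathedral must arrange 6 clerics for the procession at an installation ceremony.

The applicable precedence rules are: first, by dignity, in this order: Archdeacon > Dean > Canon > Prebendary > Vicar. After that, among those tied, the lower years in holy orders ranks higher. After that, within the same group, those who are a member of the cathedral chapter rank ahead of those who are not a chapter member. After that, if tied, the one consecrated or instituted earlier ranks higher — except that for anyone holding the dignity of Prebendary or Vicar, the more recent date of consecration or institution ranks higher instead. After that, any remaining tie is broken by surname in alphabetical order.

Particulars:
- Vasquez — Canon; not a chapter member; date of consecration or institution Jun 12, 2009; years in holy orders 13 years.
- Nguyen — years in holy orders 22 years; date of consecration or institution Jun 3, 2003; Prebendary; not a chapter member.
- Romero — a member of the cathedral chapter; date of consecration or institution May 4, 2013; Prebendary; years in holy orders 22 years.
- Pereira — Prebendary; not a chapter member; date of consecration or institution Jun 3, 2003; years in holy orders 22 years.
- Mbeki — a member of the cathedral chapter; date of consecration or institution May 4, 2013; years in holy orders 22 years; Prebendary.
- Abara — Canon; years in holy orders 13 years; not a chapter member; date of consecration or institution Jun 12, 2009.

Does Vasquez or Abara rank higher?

By dignity: Abara and Vasquez (Canon); then Mbeki, Romero, Nguyen and Pereira (Prebendary).
Abara and Vasquez both have years in holy orders 13 years, so the next rule applies.
Abara and Vasquez are each not a chapter member, so the next rule applies.
Abara and Vasquez both have date of consecration or institution Jun 12, 2009, so the next rule applies.
Among Abara and Vasquez, alphabetically by surname: Abara before Vasquez.
Mbeki, Romero, Nguyen and Pereira all have years in holy orders 22 years, so the next rule applies.
Among Mbeki, Romero, Nguyen and Pereira, a member of the cathedral chapter before not a chapter member: Mbeki and Romero (a member of the cathedral chapter) before Nguyen and Pereira (not a chapter member).
Mbeki and Romero both have date of consecration or institution May 4, 2013, so the next rule applies.
Among Mbeki and Romero, alphabetically by surname: Mbeki before Romero.
Nguyen and Pereira both have date of consecration or institution Jun 3, 2003, so the next rule applies.
Among Nguyen and Pereira, alphabetically by surname: Nguyen before Pereira.
So Abara takes precedence.

Abara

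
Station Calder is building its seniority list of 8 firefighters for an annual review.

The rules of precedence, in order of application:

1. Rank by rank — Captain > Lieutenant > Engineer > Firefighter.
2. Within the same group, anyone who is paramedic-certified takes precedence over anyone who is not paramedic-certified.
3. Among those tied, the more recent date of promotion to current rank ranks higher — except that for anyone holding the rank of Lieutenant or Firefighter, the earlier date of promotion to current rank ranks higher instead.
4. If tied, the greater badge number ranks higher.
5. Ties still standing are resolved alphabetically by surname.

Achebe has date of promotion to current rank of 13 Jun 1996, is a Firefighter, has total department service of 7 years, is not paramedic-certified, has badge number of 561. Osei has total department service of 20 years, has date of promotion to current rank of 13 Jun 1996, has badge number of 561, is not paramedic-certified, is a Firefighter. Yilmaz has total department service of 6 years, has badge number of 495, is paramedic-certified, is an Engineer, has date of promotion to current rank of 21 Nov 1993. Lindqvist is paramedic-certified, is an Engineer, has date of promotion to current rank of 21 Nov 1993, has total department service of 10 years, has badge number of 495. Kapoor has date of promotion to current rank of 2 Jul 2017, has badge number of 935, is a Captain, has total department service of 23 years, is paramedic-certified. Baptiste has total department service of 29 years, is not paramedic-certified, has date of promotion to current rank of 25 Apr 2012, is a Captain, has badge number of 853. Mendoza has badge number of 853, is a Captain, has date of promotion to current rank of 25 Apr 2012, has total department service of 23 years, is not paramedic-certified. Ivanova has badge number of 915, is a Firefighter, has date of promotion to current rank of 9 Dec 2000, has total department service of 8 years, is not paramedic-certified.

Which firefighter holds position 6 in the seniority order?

Achebe

By rank: Kapoor, Baptiste and Mendoza (Captain); then Lindqvist and Yilmaz (Engineer); then Achebe, Osei and Ivanova (Firefighter).
Among Kapoor, Baptiste and Mendoza, paramedic-certified before not paramedic-certified: Kapoor (paramedic-certified) before Baptiste and Mendoza (not paramedic-certified).
Baptiste and Mendoza both have date of promotion to current rank 25 Apr 2012, so the next rule applies.
Baptiste and Mendoza both have badge number 853, so the next rule applies.
Among Baptiste and Mendoza, alphabetically by surname: Baptiste before Mendoza.
Lindqvist and Yilmaz are each paramedic-certified, so the next rule applies.
Lindqvist and Yilmaz both have date of promotion to current rank 21 Nov 1993, so the next rule applies.
Lindqvist and Yilmaz both have badge number 495, so the next rule applies.
Among Lindqvist and Yilmaz, alphabetically by surname: Lindqvist before Yilmaz.
Achebe, Osei and Ivanova are each not paramedic-certified, so the next rule applies.
Among Achebe, Osei and Ivanova, by date of promotion to current rank (earlier first) (reversed rule for this group): Achebe and Osei (13 Jun 1996) before Ivanova (9 Dec 2000).
Achebe and Osei both have badge number 561, so the next rule applies.
Among Achebe and Osei, alphabetically by surname: Achebe before Osei.
Order: Kapoor, Baptiste, Mendoza, Lindqvist, Yilmaz, Achebe, Osei, Ivanova.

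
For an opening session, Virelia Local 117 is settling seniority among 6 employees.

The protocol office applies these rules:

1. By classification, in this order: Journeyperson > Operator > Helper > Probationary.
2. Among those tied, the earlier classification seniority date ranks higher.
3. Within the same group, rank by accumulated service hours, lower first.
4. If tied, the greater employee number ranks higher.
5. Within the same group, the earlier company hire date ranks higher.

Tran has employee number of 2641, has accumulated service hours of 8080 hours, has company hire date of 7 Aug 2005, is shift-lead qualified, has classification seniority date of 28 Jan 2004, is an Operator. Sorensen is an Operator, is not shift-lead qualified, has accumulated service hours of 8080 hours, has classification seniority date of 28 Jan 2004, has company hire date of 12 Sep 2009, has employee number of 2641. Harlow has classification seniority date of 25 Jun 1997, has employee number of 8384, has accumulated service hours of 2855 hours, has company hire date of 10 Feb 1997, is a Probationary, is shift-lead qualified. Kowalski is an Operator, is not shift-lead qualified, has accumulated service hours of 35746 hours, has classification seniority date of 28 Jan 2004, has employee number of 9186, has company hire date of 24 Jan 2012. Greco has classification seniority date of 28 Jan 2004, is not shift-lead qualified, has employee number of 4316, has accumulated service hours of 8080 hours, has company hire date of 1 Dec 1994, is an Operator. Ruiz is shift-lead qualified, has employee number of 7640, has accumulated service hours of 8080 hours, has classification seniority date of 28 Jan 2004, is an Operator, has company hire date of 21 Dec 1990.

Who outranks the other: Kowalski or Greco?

By classification: Ruiz, Greco, Tran, Sorensen and Kowalski (Operator); then Harlow (Probationary).
Ruiz, Greco, Tran, Sorensen and Kowalski all have classification seniority date 28 Jan 2004, so the next rule applies.
Among Ruiz, Greco, Tran, Sorensen and Kowalski, by accumulated service hours (lower first): Ruiz, Greco, Tran and Sorensen (8080 hours) before Kowalski (35746 hours).
Among Ruiz, Greco, Tran and Sorensen, by employee number (higher first): Ruiz (7640) before Greco (4316) before Tran and Sorensen (2641).
Among Tran and Sorensen, by company hire date (earlier first): Tran (7 Aug 2005) before Sorensen (12 Sep 2009).
So Greco takes precedence.

Greco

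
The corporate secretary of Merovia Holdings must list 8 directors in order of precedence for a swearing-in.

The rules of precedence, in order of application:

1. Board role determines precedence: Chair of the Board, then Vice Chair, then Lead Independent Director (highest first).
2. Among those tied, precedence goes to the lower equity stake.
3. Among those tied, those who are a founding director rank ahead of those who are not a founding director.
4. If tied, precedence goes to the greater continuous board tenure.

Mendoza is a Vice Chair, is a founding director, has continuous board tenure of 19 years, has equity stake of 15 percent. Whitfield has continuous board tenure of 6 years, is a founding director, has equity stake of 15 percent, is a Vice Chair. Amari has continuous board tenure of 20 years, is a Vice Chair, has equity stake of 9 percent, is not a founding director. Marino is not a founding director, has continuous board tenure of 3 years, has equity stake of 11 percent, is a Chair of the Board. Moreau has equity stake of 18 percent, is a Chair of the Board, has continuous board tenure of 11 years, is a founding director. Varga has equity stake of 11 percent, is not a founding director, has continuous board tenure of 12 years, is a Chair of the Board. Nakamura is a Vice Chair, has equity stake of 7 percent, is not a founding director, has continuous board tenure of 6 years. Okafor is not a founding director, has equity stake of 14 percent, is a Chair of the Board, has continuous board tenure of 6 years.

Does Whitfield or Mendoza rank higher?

Mendoza

By board role: Varga, Marino, Okafor and Moreau (Chair of the Board); then Nakamura, Amari, Mendoza and Whitfield (Vice Chair).
Among Varga, Marino, Okafor and Moreau, by equity stake (lower first): Varga and Marino (11 percent) before Okafor (14 percent) before Moreau (18 percent).
Varga and Marino are each not a founding director, so the next rule applies.
Among Varga and Marino, by continuous board tenure (higher first): Varga (12 years) before Marino (3 years).
Among Nakamura, Amari, Mendoza and Whitfield, by equity stake (lower first): Nakamura (7 percent) before Amari (9 percent) before Mendoza and Whitfield (15 percent).
Mendoza and Whitfield are each a founding director, so the next rule applies.
Among Mendoza and Whitfield, by continuous board tenure (higher first): Mendoza (19 years) before Whitfield (6 years).
So Mendoza takes precedence.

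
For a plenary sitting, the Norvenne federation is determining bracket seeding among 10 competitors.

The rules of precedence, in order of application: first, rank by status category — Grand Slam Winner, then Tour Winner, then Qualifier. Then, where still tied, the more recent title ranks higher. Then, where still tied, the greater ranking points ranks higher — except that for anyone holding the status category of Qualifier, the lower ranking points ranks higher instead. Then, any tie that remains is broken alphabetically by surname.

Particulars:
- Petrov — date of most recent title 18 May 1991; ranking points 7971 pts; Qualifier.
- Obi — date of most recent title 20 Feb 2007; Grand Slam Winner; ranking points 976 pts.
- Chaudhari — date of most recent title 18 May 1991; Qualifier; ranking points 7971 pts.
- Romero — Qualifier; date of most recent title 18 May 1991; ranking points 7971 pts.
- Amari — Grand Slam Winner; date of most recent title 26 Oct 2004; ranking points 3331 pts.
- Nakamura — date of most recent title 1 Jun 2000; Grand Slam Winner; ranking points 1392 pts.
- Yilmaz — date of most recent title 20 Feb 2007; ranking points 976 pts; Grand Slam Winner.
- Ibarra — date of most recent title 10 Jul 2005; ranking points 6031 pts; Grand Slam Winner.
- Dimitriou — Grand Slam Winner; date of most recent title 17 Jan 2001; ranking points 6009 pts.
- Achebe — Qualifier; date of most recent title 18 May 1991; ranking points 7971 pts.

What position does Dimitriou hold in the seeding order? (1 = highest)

By status category: Obi, Yilmaz, Ibarra, Amari, Dimitriou and Nakamura (Grand Slam Winner); then Achebe, Chaudhari, Petrov and Romero (Qualifier).
Among Obi, Yilmaz, Ibarra, Amari, Dimitriou and Nakamura, by date of most recent title (later first): Obi and Yilmaz (20 Feb 2007) before Ibarra (10 Jul 2005) before Amari (26 Oct 2004) before Dimitriou (17 Jan 2001) before Nakamura (1 Jun 2000).
Obi and Yilmaz both have ranking points 976 pts, so the next rule applies.
Among Obi and Yilmaz, alphabetically by surname: Obi before Yilmaz.
Achebe, Chaudhari, Petrov and Romero all have date of most recent title 18 May 1991, so the next rule applies.
Achebe, Chaudhari, Petrov and Romero all have ranking points 7971 pts, so the next rule applies.
Among Achebe, Chaudhari, Petrov and Romero, alphabetically by surname: Achebe before Chaudhari before Petrov before Romero.
Order: Obi, Yilmaz, Ibarra, Amari, Dimitriou, Nakamura, Achebe, Chaudhari, Petrov, Romero. So position 5.

5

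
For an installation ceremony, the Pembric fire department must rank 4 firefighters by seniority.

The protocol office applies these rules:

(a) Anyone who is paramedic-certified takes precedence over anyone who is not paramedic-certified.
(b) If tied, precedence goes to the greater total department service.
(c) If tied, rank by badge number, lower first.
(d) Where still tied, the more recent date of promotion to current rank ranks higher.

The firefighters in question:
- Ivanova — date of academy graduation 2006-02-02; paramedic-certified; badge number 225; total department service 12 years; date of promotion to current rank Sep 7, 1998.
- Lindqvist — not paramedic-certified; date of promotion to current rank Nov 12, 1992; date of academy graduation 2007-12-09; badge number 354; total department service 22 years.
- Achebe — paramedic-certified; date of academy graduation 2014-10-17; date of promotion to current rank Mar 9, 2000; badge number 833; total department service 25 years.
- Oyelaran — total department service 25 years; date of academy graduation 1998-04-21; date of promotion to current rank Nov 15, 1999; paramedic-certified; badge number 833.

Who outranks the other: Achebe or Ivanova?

Achebe

By the first rule: Achebe, Oyelaran and Ivanova (each paramedic-certified); then Lindqvist (not paramedic-certified).
Among Achebe, Oyelaran and Ivanova, by total department service (higher first): Achebe and Oyelaran (25 years) before Ivanova (12 years).
Achebe and Oyelaran both have badge number 833, so the next rule applies.
Among Achebe and Oyelaran, by date of promotion to current rank (later first): Achebe (Mar 9, 2000) before Oyelaran (Nov 15, 1999).
So Achebe takes precedence.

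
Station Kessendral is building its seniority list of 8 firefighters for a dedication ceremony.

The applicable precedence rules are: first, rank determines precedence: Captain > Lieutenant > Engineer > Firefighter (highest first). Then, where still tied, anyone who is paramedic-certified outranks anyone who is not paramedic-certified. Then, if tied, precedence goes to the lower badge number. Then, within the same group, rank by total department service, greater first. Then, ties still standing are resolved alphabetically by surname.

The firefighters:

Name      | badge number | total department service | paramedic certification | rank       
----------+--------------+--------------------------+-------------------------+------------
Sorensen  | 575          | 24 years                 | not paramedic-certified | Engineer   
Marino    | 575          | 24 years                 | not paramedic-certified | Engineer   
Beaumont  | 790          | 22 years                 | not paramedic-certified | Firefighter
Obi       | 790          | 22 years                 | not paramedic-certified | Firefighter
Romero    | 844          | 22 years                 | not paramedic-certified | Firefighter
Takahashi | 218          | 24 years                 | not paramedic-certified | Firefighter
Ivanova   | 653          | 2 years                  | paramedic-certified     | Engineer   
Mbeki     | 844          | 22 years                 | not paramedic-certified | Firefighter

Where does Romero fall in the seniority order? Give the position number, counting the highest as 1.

By rank: Ivanova, Marino and Sorensen (Engineer); then Takahashi, Beaumont, Obi, Mbeki and Romero (Firefighter).
Among Ivanova, Marino and Sorensen, paramedic-certified before not paramedic-certified: Ivanova (paramedic-certified) before Marino and Sorensen (not paramedic-certified).
Marino and Sorensen both have badge number 575, so the next rule applies.
Marino and Sorensen both have total department service 24 years, so the next rule applies.
Among Marino and Sorensen, alphabetically by surname: Marino before Sorensen.
Takahashi, Beaumont, Obi, Mbeki and Romero are each not paramedic-certified, so the next rule applies.
Among Takahashi, Beaumont, Obi, Mbeki and Romero, by badge number (lower first): Takahashi (218) before Beaumont and Obi (790) before Mbeki and Romero (844).
Beaumont and Obi both have total department service 22 years, so the next rule applies.
Among Beaumont and Obi, alphabetically by surname: Beaumont before Obi.
Mbeki and Romero both have total department service 22 years, so the next rule applies.
Among Mbeki and Romero, alphabetically by surname: Mbeki before Romero.
Order: Ivanova, Marino, Sorensen, Takahashi, Beaumont, Obi, Mbeki, Romero. So position 8.

8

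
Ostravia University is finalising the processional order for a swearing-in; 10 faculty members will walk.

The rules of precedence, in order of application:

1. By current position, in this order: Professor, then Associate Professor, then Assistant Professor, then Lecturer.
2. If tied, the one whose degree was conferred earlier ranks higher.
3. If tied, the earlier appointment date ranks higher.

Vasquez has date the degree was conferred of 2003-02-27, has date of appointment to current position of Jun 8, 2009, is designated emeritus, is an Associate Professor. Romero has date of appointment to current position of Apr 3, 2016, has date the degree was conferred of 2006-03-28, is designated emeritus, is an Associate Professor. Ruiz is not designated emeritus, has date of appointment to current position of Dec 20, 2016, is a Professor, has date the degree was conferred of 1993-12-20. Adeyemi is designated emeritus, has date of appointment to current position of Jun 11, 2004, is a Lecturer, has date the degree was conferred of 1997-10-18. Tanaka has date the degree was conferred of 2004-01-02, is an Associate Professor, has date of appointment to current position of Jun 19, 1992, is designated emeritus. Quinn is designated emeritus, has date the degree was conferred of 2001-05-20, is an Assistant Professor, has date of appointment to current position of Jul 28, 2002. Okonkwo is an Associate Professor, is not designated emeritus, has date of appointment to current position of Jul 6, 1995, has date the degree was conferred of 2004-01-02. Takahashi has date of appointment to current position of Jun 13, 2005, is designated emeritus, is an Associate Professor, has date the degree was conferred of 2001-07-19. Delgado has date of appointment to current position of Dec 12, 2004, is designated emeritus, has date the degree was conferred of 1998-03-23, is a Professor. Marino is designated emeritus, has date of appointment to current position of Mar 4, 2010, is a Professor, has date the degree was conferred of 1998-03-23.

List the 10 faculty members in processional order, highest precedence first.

By current position: Ruiz, Delgado and Marino (Professor); then Takahashi, Vasquez, Tanaka, Okonkwo and Romero (Associate Professor); then Quinn (Assistant Professor); then Adeyemi (Lecturer).
Among Ruiz, Delgado and Marino, by date the degree was conferred (earlier first): Ruiz (1993-12-20) before Delgado and Marino (1998-03-23).
Among Delgado and Marino, by date of appointment to current position (earlier first): Delgado (Dec 12, 2004) before Marino (Mar 4, 2010).
Among Takahashi, Vasquez, Tanaka, Okonkwo and Romero, by date the degree was conferred (earlier first): Takahashi (2001-07-19) before Vasquez (2003-02-27) before Tanaka and Okonkwo (2004-01-02) before Romero (2006-03-28).
Among Tanaka and Okonkwo, by date of appointment to current position (earlier first): Tanaka (Jun 19, 1992) before Okonkwo (Jul 6, 1995).
Full order: Ruiz, Delgado, Marino, Takahashi, Vasquez, Tanaka, Okonkwo, Romero, Quinn, Adeyemi.

Ruiz, Delgado, Marino, Takahashi, Vasquez, Tanaka, Okonkwo, Romero, Quinn, Adeyemi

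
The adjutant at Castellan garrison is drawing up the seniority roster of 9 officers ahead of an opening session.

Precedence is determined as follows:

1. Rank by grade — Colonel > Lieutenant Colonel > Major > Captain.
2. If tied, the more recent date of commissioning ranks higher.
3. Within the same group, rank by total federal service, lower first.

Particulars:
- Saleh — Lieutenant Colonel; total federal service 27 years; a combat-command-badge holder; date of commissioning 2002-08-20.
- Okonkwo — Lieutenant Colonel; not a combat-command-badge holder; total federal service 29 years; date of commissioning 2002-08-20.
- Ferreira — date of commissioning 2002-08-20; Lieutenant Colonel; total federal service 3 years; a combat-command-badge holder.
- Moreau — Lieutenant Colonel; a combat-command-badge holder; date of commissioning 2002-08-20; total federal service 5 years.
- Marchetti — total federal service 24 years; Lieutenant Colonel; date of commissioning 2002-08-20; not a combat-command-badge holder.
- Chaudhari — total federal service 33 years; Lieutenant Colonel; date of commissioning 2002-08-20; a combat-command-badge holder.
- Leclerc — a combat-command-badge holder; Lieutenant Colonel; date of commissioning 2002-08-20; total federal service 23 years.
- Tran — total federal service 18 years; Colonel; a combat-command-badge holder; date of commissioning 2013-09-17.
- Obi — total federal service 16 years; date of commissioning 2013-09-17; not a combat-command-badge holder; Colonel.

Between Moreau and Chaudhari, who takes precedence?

By grade: Obi and Tran (Colonel); then Ferreira, Moreau, Leclerc, Marchetti, Saleh, Okonkwo and Chaudhari (Lieutenant Colonel).
Obi and Tran both have date of commissioning 2013-09-17, so the next rule applies.
Among Obi and Tran, by total federal service (lower first): Obi (16 years) before Tran (18 years).
Ferreira, Moreau, Leclerc, Marchetti, Saleh, Okonkwo and Chaudhari all have date of commissioning 2002-08-20, so the next rule applies.
Among Ferreira, Moreau, Leclerc, Marchetti, Saleh, Okonkwo and Chaudhari, by total federal service (lower first): Ferreira (3 years) before Moreau (5 years) before Leclerc (23 years) before Marchetti (24 years) before Saleh (27 years) before Okonkwo (29 years) before Chaudhari (33 years).
So Moreau takes precedence.

Moreau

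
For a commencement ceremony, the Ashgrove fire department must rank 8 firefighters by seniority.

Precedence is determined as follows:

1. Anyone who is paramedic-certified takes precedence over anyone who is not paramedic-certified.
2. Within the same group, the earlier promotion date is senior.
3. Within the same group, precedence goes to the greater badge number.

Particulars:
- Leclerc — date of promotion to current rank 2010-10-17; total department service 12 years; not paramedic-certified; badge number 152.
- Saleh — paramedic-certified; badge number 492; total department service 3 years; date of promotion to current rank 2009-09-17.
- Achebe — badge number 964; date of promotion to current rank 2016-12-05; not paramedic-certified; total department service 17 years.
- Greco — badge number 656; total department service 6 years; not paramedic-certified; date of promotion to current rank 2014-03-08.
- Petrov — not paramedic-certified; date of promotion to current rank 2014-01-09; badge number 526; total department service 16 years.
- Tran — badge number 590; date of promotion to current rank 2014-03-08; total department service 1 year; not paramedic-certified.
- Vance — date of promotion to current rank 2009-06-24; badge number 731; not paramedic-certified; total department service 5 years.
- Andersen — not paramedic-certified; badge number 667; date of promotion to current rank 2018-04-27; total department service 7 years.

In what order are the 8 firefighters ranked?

By the first rule: Saleh (paramedic-certified); then Vance, Leclerc, Petrov, Greco, Tran, Achebe and Andersen (each not paramedic-certified).
Among Vance, Leclerc, Petrov, Greco, Tran, Achebe and Andersen, by date of promotion to current rank (earlier first): Vance (2009-06-24) before Leclerc (2010-10-17) before Petrov (2014-01-09) before Greco and Tran (2014-03-08) before Achebe (2016-12-05) before Andersen (2018-04-27).
Among Greco and Tran, by badge number (higher first): Greco (656) before Tran (590).
Full order: Saleh, Vance, Leclerc, Petrov, Greco, Tran, Achebe, Andersen.

Saleh, Vance, Leclerc, Petrov, Greco, Tran, Achebe, Andersen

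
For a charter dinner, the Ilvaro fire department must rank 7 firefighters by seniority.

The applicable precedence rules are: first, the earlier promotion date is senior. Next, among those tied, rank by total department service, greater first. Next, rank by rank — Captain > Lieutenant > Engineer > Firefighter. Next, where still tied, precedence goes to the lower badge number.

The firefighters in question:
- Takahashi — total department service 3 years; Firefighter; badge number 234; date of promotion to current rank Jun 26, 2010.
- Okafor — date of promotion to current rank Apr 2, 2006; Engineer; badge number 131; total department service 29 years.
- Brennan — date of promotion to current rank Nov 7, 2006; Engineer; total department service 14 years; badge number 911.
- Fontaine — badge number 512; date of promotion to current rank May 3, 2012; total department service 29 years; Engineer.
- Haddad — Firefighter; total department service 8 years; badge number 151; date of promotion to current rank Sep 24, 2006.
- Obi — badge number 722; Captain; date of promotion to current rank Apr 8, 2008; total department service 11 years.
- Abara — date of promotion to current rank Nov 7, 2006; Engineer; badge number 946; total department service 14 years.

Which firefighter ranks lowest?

Fontaine

By date of promotion to current rank (earlier first): Okafor (Apr 2, 2006); then Haddad (Sep 24, 2006); then Brennan and Abara (both Nov 7, 2006); then Obi (Apr 8, 2008); then Takahashi (Jun 26, 2010); then Fontaine (May 3, 2012).
Brennan and Abara both have total department service 14 years, so the next rule applies.
Brennan and Abara are each Engineer, so the next rule applies.
Among Brennan and Abara, by badge number (lower first): Brennan (911) before Abara (946).
Order: Okafor, Haddad, Brennan, Abara, Obi, Takahashi, Fontaine.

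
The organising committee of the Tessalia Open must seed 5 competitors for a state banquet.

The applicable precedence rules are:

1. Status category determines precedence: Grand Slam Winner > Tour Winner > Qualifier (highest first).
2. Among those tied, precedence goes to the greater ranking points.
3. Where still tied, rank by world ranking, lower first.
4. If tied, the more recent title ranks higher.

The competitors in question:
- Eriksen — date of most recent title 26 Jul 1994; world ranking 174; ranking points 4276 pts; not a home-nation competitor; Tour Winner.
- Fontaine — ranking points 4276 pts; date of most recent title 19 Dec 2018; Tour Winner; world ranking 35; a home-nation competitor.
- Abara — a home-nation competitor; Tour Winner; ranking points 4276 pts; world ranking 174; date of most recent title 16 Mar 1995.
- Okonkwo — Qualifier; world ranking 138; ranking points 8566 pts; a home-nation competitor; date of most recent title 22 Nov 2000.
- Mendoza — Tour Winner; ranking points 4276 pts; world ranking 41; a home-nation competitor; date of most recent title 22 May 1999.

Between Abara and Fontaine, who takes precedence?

By status category: Fontaine, Mendoza, Abara and Eriksen (Tour Winner); then Okonkwo (Qualifier).
Fontaine, Mendoza, Abara and Eriksen all have ranking points 4276 pts, so the next rule applies.
Among Fontaine, Mendoza, Abara and Eriksen, by world ranking (lower first): Fontaine (35) before Mendoza (41) before Abara and Eriksen (174).
Among Abara and Eriksen, by date of most recent title (later first): Abara (16 Mar 1995) before Eriksen (26 Jul 1994).
So Fontaine takes precedence.

Fontaine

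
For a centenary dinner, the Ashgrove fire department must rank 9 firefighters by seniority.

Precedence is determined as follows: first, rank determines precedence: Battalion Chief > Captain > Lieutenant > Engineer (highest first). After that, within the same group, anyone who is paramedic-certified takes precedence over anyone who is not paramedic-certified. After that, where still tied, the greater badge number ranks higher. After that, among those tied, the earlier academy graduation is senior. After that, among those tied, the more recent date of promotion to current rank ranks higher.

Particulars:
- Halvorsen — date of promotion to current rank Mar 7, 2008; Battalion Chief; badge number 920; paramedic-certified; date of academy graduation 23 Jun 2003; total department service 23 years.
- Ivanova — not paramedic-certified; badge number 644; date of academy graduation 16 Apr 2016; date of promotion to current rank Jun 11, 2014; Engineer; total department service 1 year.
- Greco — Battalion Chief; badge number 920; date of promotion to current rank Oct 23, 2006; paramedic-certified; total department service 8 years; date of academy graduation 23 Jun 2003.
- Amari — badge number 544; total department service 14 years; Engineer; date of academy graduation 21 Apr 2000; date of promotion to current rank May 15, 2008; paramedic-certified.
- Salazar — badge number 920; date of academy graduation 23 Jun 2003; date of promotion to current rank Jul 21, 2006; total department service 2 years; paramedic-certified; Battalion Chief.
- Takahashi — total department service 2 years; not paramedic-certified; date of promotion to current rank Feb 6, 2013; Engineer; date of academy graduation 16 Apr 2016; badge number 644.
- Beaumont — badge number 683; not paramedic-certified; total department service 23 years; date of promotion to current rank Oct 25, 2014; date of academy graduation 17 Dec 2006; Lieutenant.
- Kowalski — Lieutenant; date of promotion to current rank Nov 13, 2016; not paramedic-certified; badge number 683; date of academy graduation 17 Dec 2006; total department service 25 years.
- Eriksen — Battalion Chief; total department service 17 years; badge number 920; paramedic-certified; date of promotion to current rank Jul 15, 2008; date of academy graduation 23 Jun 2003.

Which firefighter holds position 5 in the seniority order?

Kowalski

By rank: Eriksen, Halvorsen, Greco and Salazar (Battalion Chief); then Kowalski and Beaumont (Lieutenant); then Amari, Ivanova and Takahashi (Engineer).
Eriksen, Halvorsen, Greco and Salazar are each paramedic-certified, so the next rule applies.
Eriksen, Halvorsen, Greco and Salazar all have badge number 920, so the next rule applies.
Eriksen, Halvorsen, Greco and Salazar all have date of academy graduation 23 Jun 2003, so the next rule applies.
Among Eriksen, Halvorsen, Greco and Salazar, by date of promotion to current rank (later first): Eriksen (Jul 15, 2008) before Halvorsen (Mar 7, 2008) before Greco (Oct 23, 2006) before Salazar (Jul 21, 2006).
Kowalski and Beaumont are each not paramedic-certified, so the next rule applies.
Kowalski and Beaumont both have badge number 683, so the next rule applies.
Kowalski and Beaumont both have date of academy graduation 17 Dec 2006, so the next rule applies.
Among Kowalski and Beaumont, by date of promotion to current rank (later first): Kowalski (Nov 13, 2016) before Beaumont (Oct 25, 2014).
Among Amari, Ivanova and Takahashi, paramedic-certified before not paramedic-certified: Amari (paramedic-certified) before Ivanova and Takahashi (not paramedic-certified).
Ivanova and Takahashi both have badge number 644, so the next rule applies.
Ivanova and Takahashi both have date of academy graduation 16 Apr 2016, so the next rule applies.
Among Ivanova and Takahashi, by date of promotion to current rank (later first): Ivanova (Jun 11, 2014) before Takahashi (Feb 6, 2013).
Order: Eriksen, Halvorsen, Greco, Salazar, Kowalski, Beaumont, Amari, Ivanova, Takahashi.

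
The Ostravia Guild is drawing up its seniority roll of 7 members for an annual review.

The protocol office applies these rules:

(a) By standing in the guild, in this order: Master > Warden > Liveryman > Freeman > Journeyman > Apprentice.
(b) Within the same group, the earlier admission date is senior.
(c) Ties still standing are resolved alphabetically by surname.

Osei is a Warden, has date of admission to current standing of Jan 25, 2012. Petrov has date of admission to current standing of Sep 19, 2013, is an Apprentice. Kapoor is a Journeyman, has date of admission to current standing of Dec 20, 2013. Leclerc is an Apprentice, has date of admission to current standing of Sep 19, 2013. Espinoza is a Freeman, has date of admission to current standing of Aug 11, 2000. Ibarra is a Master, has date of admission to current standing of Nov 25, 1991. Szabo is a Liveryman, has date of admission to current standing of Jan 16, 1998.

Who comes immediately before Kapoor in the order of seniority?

By standing in the guild: Ibarra (Master); then Osei (Warden); then Szabo (Liveryman); then Espinoza (Freeman); then Kapoor (Journeyman); then Leclerc and Petrov (Apprentice).
Leclerc and Petrov both have date of admission to current standing Sep 19, 2013, so the next rule applies.
Among Leclerc and Petrov, alphabetically by surname: Leclerc before Petrov.
Order: Ibarra, Osei, Szabo, Espinoza, Kapoor, Leclerc, Petrov.

Espinoza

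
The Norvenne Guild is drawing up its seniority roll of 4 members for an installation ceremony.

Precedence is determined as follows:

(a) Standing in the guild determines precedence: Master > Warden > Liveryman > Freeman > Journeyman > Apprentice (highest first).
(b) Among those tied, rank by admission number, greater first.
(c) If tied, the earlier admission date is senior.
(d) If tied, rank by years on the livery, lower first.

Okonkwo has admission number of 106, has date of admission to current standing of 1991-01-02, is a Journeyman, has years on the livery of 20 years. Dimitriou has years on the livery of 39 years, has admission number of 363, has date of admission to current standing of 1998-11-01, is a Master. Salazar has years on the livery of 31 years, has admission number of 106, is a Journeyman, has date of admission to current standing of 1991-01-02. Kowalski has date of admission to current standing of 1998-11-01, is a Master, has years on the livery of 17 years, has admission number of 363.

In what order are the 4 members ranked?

Kowalski, Dimitriou, Okonkwo, Salazar

By standing in the guild: Kowalski and Dimitriou (Master); then Okonkwo and Salazar (Journeyman).
Kowalski and Dimitriou both have admission number 363, so the next rule applies.
Kowalski and Dimitriou both have date of admission to current standing 1998-11-01, so the next rule applies.
Among Kowalski and Dimitriou, by years on the livery (lower first): Kowalski (17 years) before Dimitriou (39 years).
Okonkwo and Salazar both have admission number 106, so the next rule applies.
Okonkwo and Salazar both have date of admission to current standing 1991-01-02, so the next rule applies.
Among Okonkwo and Salazar, by years on the livery (lower first): Okonkwo (20 years) before Salazar (31 years).
Full order: Kowalski, Dimitriou, Okonkwo, Salazar.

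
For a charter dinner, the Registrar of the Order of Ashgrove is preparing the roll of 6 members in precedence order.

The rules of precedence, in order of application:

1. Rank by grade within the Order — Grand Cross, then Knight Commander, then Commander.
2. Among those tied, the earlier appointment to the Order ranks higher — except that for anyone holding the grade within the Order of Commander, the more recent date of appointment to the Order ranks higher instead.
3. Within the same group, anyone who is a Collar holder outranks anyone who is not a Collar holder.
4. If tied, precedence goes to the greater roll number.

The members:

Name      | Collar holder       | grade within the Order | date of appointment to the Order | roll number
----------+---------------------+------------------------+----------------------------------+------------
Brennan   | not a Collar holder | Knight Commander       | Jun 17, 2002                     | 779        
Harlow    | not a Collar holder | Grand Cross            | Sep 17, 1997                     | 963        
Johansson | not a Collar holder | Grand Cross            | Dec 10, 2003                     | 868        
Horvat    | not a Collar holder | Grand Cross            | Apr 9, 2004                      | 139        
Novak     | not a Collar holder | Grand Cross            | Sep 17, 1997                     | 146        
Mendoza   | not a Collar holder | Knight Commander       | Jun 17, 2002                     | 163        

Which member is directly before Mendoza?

By grade within the Order: Harlow, Novak, Johansson and Horvat (Grand Cross); then Brennan and Mendoza (Knight Commander).
Among Harlow, Novak, Johansson and Horvat, by date of appointment to the Order (earlier first): Harlow and Novak (Sep 17, 1997) before Johansson (Dec 10, 2003) before Horvat (Apr 9, 2004).
Harlow and Novak are each not a Collar holder, so the next rule applies.
Among Harlow and Novak, by roll number (higher first): Harlow (963) before Novak (146).
Brennan and Mendoza both have date of appointment to the Order Jun 17, 2002, so the next rule applies.
Brennan and Mendoza are each not a Collar holder, so the next rule applies.
Among Brennan and Mendoza, by roll number (higher first): Brennan (779) before Mendoza (163).
Order: Harlow, Novak, Johansson, Horvat, Brennan, Mendoza.

Brennan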